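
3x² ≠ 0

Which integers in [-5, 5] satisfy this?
Holds for: {-5, -4, -3, -2, -1, 1, 2, 3, 4, 5}
Fails for: {0}

Answer: {-5, -4, -3, -2, -1, 1, 2, 3, 4, 5}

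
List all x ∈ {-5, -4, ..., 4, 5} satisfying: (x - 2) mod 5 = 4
Holds for: {-4, 1}
Fails for: {-5, -3, -2, -1, 0, 2, 3, 4, 5}

Answer: {-4, 1}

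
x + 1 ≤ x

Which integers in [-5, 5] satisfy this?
Over all integers in [-5, 5], LHS − RHS is smallest at x = 0, where it equals 1:
x = 0: LHS = 0 + 1 = 1; 1 ≤ 0 — FAILS
At the ends of the range:
x = -5: LHS = (-5) + 1 = -4; -4 ≤ -5 — FAILS
x = 5: LHS = 5 + 1 = 6; 6 ≤ 5 — FAILS
Hence LHS − RHS is never zero or negative, i.e. LHS > RHS throughout, so the claimed relation (≤) fails for every integer in [-5, 5].

Answer: None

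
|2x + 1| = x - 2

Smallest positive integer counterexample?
Testing positive integers:
x = 1: LHS = |2·1 + 1| = |3| = 3, RHS = 1 - 2 = -1; 3 = -1 — FAILS  ← smallest positive counterexample

Answer: x = 1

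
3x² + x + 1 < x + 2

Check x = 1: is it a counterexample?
Substitute x = 1 into the relation:
x = 1: LHS = 3·1² + 1 + 1 = 5, RHS = 1 + 2 = 3; 5 < 3 — FAILS

Since the claim fails at x = 1, this value is a counterexample.

Answer: Yes, x = 1 is a counterexample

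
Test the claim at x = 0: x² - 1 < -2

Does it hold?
x = 0: LHS = 0² - 1 = -1; -1 < -2 — FAILS

The relation fails at x = 0, so x = 0 is a counterexample.

Answer: No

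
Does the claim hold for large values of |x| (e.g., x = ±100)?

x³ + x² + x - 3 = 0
x = 100: LHS = 100³ + 100² + 100 - 3 = 1010097; 1010097 = 0 — FAILS
x = -100: LHS = (-100)³ + (-100)² + (-100) - 3 = -990103; -990103 = 0 — FAILS

Answer: No, fails for both x = 100 and x = -100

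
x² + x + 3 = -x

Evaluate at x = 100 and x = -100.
x = 100: LHS = 100² + 100 + 3 = 10103; 10103 = -100 — FAILS
x = -100: LHS = (-100)² + (-100) + 3 = 9903, RHS = -(-100) = 100; 9903 = 100 — FAILS

Answer: No, fails for both x = 100 and x = -100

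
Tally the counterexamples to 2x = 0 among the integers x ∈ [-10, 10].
Counterexamples in [-10, 10]: {-10, -9, -8, -7, -6, -5, -4, -3, -2, -1, 1, 2, 3, 4, 5, 6, 7, 8, 9, 10}.

Counting them gives 20 values.

Answer: 20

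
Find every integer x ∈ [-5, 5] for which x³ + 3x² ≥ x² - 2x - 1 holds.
Holds for: {-1, 0, 1, 2, 3, 4, 5}
Fails for: {-5, -4, -3, -2}

Answer: {-1, 0, 1, 2, 3, 4, 5}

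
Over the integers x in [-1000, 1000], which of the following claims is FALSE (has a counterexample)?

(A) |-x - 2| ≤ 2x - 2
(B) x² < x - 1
(A) x = 0: LHS = |-0 - 2| = |-2| = 2, RHS = 2·0 - 2 = -2; 2 ≤ -2 — FAILS
(B) x = 0: LHS = 0² = 0, RHS = 0 - 1 = -1; 0 < -1 — FAILS

Answer: Both A and B are false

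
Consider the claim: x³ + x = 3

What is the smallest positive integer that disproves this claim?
Testing positive integers:
x = 1: LHS = 1³ + 1 = 2; 2 = 3 — FAILS  ← smallest positive counterexample

Answer: x = 1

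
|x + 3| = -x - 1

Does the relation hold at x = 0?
x = 0: LHS = |0 + 3| = |3| = 3, RHS = -0 - 1 = -1; 3 = -1 — FAILS

The relation fails at x = 0, so x = 0 is a counterexample.

Answer: No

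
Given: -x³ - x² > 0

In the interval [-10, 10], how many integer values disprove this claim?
Counterexamples in [-10, 10]: {-1, 0, 1, 2, 3, 4, 5, 6, 7, 8, 9, 10}.

Counting them gives 12 values.

Answer: 12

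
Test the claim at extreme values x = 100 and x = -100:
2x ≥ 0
x = 100: LHS = 2·100 = 200; 200 ≥ 0 — holds
x = -100: LHS = 2·(-100) = -200; -200 ≥ 0 — FAILS

Answer: Partially: holds for x = 100, fails for x = -100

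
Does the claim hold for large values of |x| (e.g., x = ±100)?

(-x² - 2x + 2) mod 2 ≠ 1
x = 100: LHS = (-100² - 2·100 + 2) mod 2 = (-10198) mod 2 = 0; 0 ≠ 1 — holds
x = -100: LHS = (-(-100)² - 2·(-100) + 2) mod 2 = (-9798) mod 2 = 0; 0 ≠ 1 — holds

Answer: Yes, holds for both x = 100 and x = -100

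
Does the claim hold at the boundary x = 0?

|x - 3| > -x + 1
x = 0: LHS = |0 - 3| = |-3| = 3, RHS = -0 + 1 = 1; 3 > 1 — holds

The relation is satisfied at x = 0.

Answer: Yes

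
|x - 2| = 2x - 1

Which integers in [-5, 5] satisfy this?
Holds for: {1}
Fails for: {-5, -4, -3, -2, -1, 0, 2, 3, 4, 5}

Answer: {1}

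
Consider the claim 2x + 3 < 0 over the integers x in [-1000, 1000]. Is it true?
The claim fails at x = 0:
x = 0: LHS = 2·0 + 3 = 3; 3 < 0 — FAILS

Because a single integer refutes it, the statement is false.

Answer: False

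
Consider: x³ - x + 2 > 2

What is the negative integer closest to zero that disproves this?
Testing negative integers from -1 downward:
x = -1: LHS = (-1)³ - (-1) + 2 = 2; 2 > 2 — FAILS  ← closest negative counterexample to 0

Answer: x = -1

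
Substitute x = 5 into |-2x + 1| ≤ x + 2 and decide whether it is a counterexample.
Substitute x = 5 into the relation:
x = 5: LHS = |-2·5 + 1| = |-9| = 9, RHS = 5 + 2 = 7; 9 ≤ 7 — FAILS

Since the claim fails at x = 5, this value is a counterexample.

Answer: Yes, x = 5 is a counterexample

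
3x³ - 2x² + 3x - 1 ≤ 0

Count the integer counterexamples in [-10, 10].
Counterexamples in [-10, 10]: {1, 2, 3, 4, 5, 6, 7, 8, 9, 10}.

Counting them gives 10 values.

Answer: 10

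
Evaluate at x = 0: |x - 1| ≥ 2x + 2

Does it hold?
x = 0: LHS = |0 - 1| = |-1| = 1, RHS = 2·0 + 2 = 2; 1 ≥ 2 — FAILS

The relation fails at x = 0, so x = 0 is a counterexample.

Answer: No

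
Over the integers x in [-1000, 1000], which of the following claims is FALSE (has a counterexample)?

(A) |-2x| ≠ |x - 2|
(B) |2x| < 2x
(A) x = -2: LHS = |-2·(-2)| = |4| = 4, RHS = |(-2) - 2| = |-4| = 4; 4 ≠ 4 — FAILS
(B) x = 0: LHS = |2·0| = |0| = 0, RHS = 2·0 = 0; 0 < 0 — FAILS

Answer: Both A and B are false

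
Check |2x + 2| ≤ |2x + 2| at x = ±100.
x = 100: LHS = |2·100 + 2| = |202| = 202, RHS = |2·100 + 2| = |202| = 202; 202 ≤ 202 — holds
x = -100: LHS = |2·(-100) + 2| = |-198| = 198, RHS = |2·(-100) + 2| = |-198| = 198; 198 ≤ 198 — holds

Answer: Yes, holds for both x = 100 and x = -100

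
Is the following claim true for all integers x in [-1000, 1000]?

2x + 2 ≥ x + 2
The claim fails at x = -1:
x = -1: LHS = 2·(-1) + 2 = 0, RHS = (-1) + 2 = 1; 0 ≥ 1 — FAILS

Because a single integer refutes it, the statement is false.

Answer: False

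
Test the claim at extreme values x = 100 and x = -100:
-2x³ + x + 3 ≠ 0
x = 100: LHS = -2·100³ + 100 + 3 = -1999897; -1999897 ≠ 0 — holds
x = -100: LHS = -2·(-100)³ + (-100) + 3 = 1999903; 1999903 ≠ 0 — holds

Answer: Yes, holds for both x = 100 and x = -100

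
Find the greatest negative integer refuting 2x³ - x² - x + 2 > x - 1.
Testing negative integers from -1 downward:
x = -1: LHS = 2·(-1)³ - (-1)² - (-1) + 2 = 0, RHS = (-1) - 1 = -2; 0 > -2 — holds
x = -2: LHS = 2·(-2)³ - (-2)² - (-2) + 2 = -16, RHS = (-2) - 1 = -3; -16 > -3 — FAILS  ← closest negative counterexample to 0

Answer: x = -2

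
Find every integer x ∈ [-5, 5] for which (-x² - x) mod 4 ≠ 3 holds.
For a polynomial with integer coefficients, its value mod 4 depends only on x mod 4, so it suffices to check one representative of each residue class, x = 0, 1, 2, 3:
x = 0: LHS = (-0² - 0) mod 4 = 0 mod 4 = 0; 0 ≠ 3 — holds
x = 1: LHS = (-1² - 1) mod 4 = (-2) mod 4 = 2; 2 ≠ 3 — holds
x = 2: LHS = (-2² - 2) mod 4 = (-6) mod 4 = 2; 2 ≠ 3 — holds
x = 3: LHS = (-3² - 3) mod 4 = (-12) mod 4 = 0; 0 ≠ 3 — holds
The relation holds in every residue class, so the relation holds for every integer in [-5, 5].

Answer: All integers in [-5, 5]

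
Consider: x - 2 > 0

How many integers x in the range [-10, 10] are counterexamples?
Counterexamples in [-10, 10]: {-10, -9, -8, -7, -6, -5, -4, -3, -2, -1, 0, 1, 2}.

Counting them gives 13 values.

Answer: 13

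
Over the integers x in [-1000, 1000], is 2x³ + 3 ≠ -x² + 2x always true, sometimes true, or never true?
Track d = LHS − RHS over the integers in [-1000, 1000]. Equality would need d = 0, but d changes sign only between consecutive integers, jumping over 0:
x = -2: LHS = 2·(-2)³ + 3 = -13, RHS = -(-2)² + 2·(-2) = -8; -13 ≠ -8 — holds  (d = -5)
x = -1: LHS = 2·(-1)³ + 3 = 1, RHS = -(-1)² + 2·(-1) = -3; 1 ≠ -3 — holds  (d = 4)
Away from these crossings d keeps a constant sign, and checking every integer in [-1000, 1000] confirms d ≠ 0 throughout. Hence the two sides are never equal, so the relation holds for every integer in [-1000, 1000].

No counterexample exists.

Answer: Always true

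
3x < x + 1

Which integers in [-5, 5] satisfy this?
Holds for: {-5, -4, -3, -2, -1, 0}
Fails for: {1, 2, 3, 4, 5}

Answer: {-5, -4, -3, -2, -1, 0}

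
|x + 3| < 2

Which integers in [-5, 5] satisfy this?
Holds for: {-4, -3, -2}
Fails for: {-5, -1, 0, 1, 2, 3, 4, 5}

Answer: {-4, -3, -2}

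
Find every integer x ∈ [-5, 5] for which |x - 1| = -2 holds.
An absolute value is never negative, so the left side is ≥ 0 for every x, while the right side is -2. Tightest case in [-5, 5] is x = 1:
x = 1: LHS = |1 - 1| = |0| = 0; 0 = -2 — FAILS
Hence LHS − RHS is never 0, i.e. the two sides are never equal, so the claimed relation (=) fails for every integer in [-5, 5].

Answer: None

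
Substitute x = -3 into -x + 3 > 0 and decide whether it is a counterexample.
Substitute x = -3 into the relation:
x = -3: LHS = -(-3) + 3 = 6; 6 > 0 — holds

The claim holds here, so x = -3 is not a counterexample. (A counterexample exists elsewhere, e.g. x = 3.)

Answer: No, x = -3 is not a counterexample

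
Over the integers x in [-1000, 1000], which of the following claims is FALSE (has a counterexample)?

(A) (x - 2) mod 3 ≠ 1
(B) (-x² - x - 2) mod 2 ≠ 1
(A) x = 0: LHS = (0 - 2) mod 3 = (-2) mod 3 = 1; 1 ≠ 1 — FAILS

(B) For a polynomial with integer coefficients, its value mod 2 depends only on x mod 2, so it suffices to check one representative of each residue class, x = 0, 1:
x = 0: LHS = (-0² - 0 - 2) mod 2 = (-2) mod 2 = 0; 0 ≠ 1 — holds
x = 1: LHS = (-1² - 1 - 2) mod 2 = (-4) mod 2 = 0; 0 ≠ 1 — holds
The relation holds in every residue class, so the relation holds for every integer in [-1000, 1000].

Only (A) has a counterexample.

Answer: A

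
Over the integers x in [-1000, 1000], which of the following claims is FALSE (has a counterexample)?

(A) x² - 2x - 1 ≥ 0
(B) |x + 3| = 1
(A) x = 0: LHS = 0² - 2·0 - 1 = -1; -1 ≥ 0 — FAILS
(B) x = 0: LHS = |0 + 3| = |3| = 3; 3 = 1 — FAILS

Answer: Both A and B are false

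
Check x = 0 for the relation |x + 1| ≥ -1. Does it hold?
x = 0: LHS = |0 + 1| = |1| = 1; 1 ≥ -1 — holds

The relation is satisfied at x = 0.

Answer: Yes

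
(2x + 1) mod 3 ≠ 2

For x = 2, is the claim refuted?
Substitute x = 2 into the relation:
x = 2: LHS = (2·2 + 1) mod 3 = 5 mod 3 = 2; 2 ≠ 2 — FAILS

Since the claim fails at x = 2, this value is a counterexample.

Answer: Yes, x = 2 is a counterexample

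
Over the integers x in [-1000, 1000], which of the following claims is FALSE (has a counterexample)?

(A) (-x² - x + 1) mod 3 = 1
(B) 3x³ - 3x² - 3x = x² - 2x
(A) x = 1: LHS = (-1² - 1 + 1) mod 3 = (-1) mod 3 = 2; 2 = 1 — FAILS
(B) x = 1: LHS = 3·1³ - 3·1² - 3·1 = -3, RHS = 1² - 2·1 = -1; -3 = -1 — FAILS

Answer: Both A and B are false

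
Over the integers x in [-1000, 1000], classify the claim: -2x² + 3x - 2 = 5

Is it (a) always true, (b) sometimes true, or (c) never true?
Over all integers in [-1000, 1000], LHS − RHS is always negative; it is closest to 0 at x = 1, where it equals -6:
x = 1: LHS = -2·1² + 3·1 - 2 = -1; -1 = 5 — FAILS
At the ends of the range:
x = -1000: LHS = -2·(-1000)² + 3·(-1000) - 2 = -2003002; -2003002 = 5 — FAILS
x = 1000: LHS = -2·1000² + 3·1000 - 2 = -1997002; -1997002 = 5 — FAILS
Hence LHS − RHS is never 0, i.e. the two sides are never equal, so the claimed relation (=) fails for every integer in [-1000, 1000].

No integer in the range satisfies it.

Answer: Never true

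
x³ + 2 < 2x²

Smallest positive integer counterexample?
Testing positive integers:
x = 1: LHS = 1³ + 2 = 3, RHS = 2·1² = 2; 3 < 2 — FAILS  ← smallest positive counterexample

Answer: x = 1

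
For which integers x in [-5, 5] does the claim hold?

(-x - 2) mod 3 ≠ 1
Holds for: {-5, -4, -2, -1, 1, 2, 4, 5}
Fails for: {-3, 0, 3}

Answer: {-5, -4, -2, -1, 1, 2, 4, 5}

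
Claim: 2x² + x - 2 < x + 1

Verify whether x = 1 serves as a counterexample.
Substitute x = 1 into the relation:
x = 1: LHS = 2·1² + 1 - 2 = 1, RHS = 1 + 1 = 2; 1 < 2 — holds

The claim holds here, so x = 1 is not a counterexample. (A counterexample exists elsewhere, e.g. x = 2.)

Answer: No, x = 1 is not a counterexample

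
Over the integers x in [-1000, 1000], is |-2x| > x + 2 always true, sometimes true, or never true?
Holds at x = -1: LHS = |-2·(-1)| = |2| = 2, RHS = (-1) + 2 = 1; 2 > 1 — holds
Fails at x = 0: LHS = |-2·0| = |0| = 0, RHS = 0 + 2 = 2; 0 > 2 — FAILS
It is satisfied by some integers in the range but not all.

Answer: Sometimes true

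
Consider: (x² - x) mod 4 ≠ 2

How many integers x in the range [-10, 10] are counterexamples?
Counterexamples in [-10, 10]: {-10, -9, -6, -5, -2, -1, 2, 3, 6, 7, 10}.

Counting them gives 11 values.

Answer: 11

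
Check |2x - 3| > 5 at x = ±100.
x = 100: LHS = |2·100 - 3| = |197| = 197; 197 > 5 — holds
x = -100: LHS = |2·(-100) - 3| = |-203| = 203; 203 > 5 — holds

Answer: Yes, holds for both x = 100 and x = -100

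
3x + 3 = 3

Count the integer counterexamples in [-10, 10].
Counterexamples in [-10, 10]: {-10, -9, -8, -7, -6, -5, -4, -3, -2, -1, 1, 2, 3, 4, 5, 6, 7, 8, 9, 10}.

Counting them gives 20 values.

Answer: 20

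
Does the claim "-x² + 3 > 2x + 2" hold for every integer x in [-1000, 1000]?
The claim fails at x = 1:
x = 1: LHS = -1² + 3 = 2, RHS = 2·1 + 2 = 4; 2 > 4 — FAILS

Because a single integer refutes it, the statement is false.

Answer: False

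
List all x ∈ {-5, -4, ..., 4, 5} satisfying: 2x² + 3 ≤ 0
Over all integers in [-5, 5], LHS − RHS is smallest at x = 0, where it equals 3:
x = 0: LHS = 2·0² + 3 = 3; 3 ≤ 0 — FAILS
At the ends of the range:
x = -5: LHS = 2·(-5)² + 3 = 53; 53 ≤ 0 — FAILS
x = 5: LHS = 2·5² + 3 = 53; 53 ≤ 0 — FAILS
Hence LHS − RHS is never zero or negative, i.e. LHS > RHS throughout, so the claimed relation (≤) fails for every integer in [-5, 5].

Answer: None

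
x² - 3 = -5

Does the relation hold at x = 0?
x = 0: LHS = 0² - 3 = -3; -3 = -5 — FAILS

The relation fails at x = 0, so x = 0 is a counterexample.

Answer: No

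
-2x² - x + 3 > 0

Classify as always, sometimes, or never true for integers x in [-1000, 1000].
Holds at x = 0: LHS = -2·0² - 0 + 3 = 3; 3 > 0 — holds
Fails at x = 1: LHS = -2·1² - 1 + 3 = 0; 0 > 0 — FAILS
It is satisfied by some integers in the range but not all.

Answer: Sometimes true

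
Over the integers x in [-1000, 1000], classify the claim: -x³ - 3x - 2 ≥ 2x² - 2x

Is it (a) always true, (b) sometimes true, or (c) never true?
Holds at x = -2: LHS = -(-2)³ - 3·(-2) - 2 = 12, RHS = 2·(-2)² - 2·(-2) = 12; 12 ≥ 12 — holds
Fails at x = 0: LHS = -0³ - 3·0 - 2 = -2, RHS = 2·0² - 2·0 = 0; -2 ≥ 0 — FAILS
It is satisfied by some integers in the range but not all.

Answer: Sometimes true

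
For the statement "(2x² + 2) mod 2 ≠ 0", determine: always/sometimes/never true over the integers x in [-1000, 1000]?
For a polynomial with integer coefficients, its value mod 2 depends only on x mod 2, so it suffices to check one representative of each residue class, x = 0, 1:
x = 0: LHS = (2·0² + 2) mod 2 = 2 mod 2 = 0; 0 ≠ 0 — FAILS
x = 1: LHS = (2·1² + 2) mod 2 = 4 mod 2 = 0; 0 ≠ 0 — FAILS
The relation fails in every residue class, so the claimed relation (≠) fails for every integer in [-1000, 1000].

No integer in the range satisfies it.

Answer: Never true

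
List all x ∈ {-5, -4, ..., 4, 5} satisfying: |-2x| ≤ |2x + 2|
Holds for: {0, 1, 2, 3, 4, 5}
Fails for: {-5, -4, -3, -2, -1}

Answer: {0, 1, 2, 3, 4, 5}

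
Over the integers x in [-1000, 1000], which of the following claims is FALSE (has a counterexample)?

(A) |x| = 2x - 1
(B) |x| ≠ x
(A) x = 0: LHS = |0| = 0, RHS = 2·0 - 1 = -1; 0 = -1 — FAILS
(B) x = 0: LHS = |0| = 0; 0 ≠ 0 — FAILS

Answer: Both A and B are false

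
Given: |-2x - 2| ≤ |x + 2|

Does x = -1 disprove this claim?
Substitute x = -1 into the relation:
x = -1: LHS = |-2·(-1) - 2| = |0| = 0, RHS = |(-1) + 2| = |1| = 1; 0 ≤ 1 — holds

The claim holds here, so x = -1 is not a counterexample. (A counterexample exists elsewhere, e.g. x = 1.)

Answer: No, x = -1 is not a counterexample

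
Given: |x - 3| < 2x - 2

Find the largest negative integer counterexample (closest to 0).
Testing negative integers from -1 downward:
x = -1: LHS = |(-1) - 3| = |-4| = 4, RHS = 2·(-1) - 2 = -4; 4 < -4 — FAILS  ← closest negative counterexample to 0

Answer: x = -1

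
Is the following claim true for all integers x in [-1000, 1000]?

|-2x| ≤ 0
The claim fails at x = 1:
x = 1: LHS = |-2·1| = |-2| = 2; 2 ≤ 0 — FAILS

Because a single integer refutes it, the statement is false.

Answer: False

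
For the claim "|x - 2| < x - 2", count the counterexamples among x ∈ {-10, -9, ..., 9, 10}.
Counterexamples in [-10, 10]: {-10, -9, -8, -7, -6, -5, -4, -3, -2, -1, 0, 1, 2, 3, 4, 5, 6, 7, 8, 9, 10}.

Counting them gives 21 values.

Answer: 21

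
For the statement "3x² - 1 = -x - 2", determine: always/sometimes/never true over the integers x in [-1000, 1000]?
Over all integers in [-1000, 1000], LHS − RHS is always positive; it is smallest at x = 0, where it equals 1:
x = 0: LHS = 3·0² - 1 = -1, RHS = -0 - 2 = -2; -1 = -2 — FAILS
At the ends of the range:
x = -1000: LHS = 3·(-1000)² - 1 = 2999999, RHS = -(-1000) - 2 = 998; 2999999 = 998 — FAILS
x = 1000: LHS = 3·1000² - 1 = 2999999, RHS = -1000 - 2 = -1002; 2999999 = -1002 — FAILS
Hence LHS − RHS is never 0, i.e. the two sides are never equal, so the claimed relation (=) fails for every integer in [-1000, 1000].

No integer in the range satisfies it.

Answer: Never true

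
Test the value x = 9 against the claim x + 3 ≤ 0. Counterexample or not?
Substitute x = 9 into the relation:
x = 9: LHS = 9 + 3 = 12; 12 ≤ 0 — FAILS

Since the claim fails at x = 9, this value is a counterexample.

Answer: Yes, x = 9 is a counterexample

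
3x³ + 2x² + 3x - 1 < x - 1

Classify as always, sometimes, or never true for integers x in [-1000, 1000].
Holds at x = -1: LHS = 3·(-1)³ + 2·(-1)² + 3·(-1) - 1 = -5, RHS = (-1) - 1 = -2; -5 < -2 — holds
Fails at x = 0: LHS = 3·0³ + 2·0² + 3·0 - 1 = -1, RHS = 0 - 1 = -1; -1 < -1 — FAILS
It is satisfied by some integers in the range but not all.

Answer: Sometimes true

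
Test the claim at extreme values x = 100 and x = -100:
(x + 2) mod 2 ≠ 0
x = 100: LHS = (100 + 2) mod 2 = 102 mod 2 = 0; 0 ≠ 0 — FAILS
x = -100: LHS = ((-100) + 2) mod 2 = (-98) mod 2 = 0; 0 ≠ 0 — FAILS

Answer: No, fails for both x = 100 and x = -100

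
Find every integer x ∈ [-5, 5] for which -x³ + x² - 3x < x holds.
Holds for: {1, 2, 3, 4, 5}
Fails for: {-5, -4, -3, -2, -1, 0}

Answer: {1, 2, 3, 4, 5}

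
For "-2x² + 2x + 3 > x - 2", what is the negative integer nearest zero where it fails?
Testing negative integers from -1 downward:
x = -1: LHS = -2·(-1)² + 2·(-1) + 3 = -1, RHS = (-1) - 2 = -3; -1 > -3 — holds
x = -2: LHS = -2·(-2)² + 2·(-2) + 3 = -9, RHS = (-2) - 2 = -4; -9 > -4 — FAILS  ← closest negative counterexample to 0

Answer: x = -2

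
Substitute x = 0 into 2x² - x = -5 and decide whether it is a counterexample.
Substitute x = 0 into the relation:
x = 0: LHS = 2·0² - 0 = 0; 0 = -5 — FAILS

Since the claim fails at x = 0, this value is a counterexample.

Answer: Yes, x = 0 is a counterexample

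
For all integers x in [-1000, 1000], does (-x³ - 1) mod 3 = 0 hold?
The claim fails at x = 0:
x = 0: LHS = (-0³ - 1) mod 3 = (-1) mod 3 = 2; 2 = 0 — FAILS

Because a single integer refutes it, the statement is false.

Answer: False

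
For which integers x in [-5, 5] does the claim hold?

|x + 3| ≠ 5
Holds for: {-5, -4, -3, -2, -1, 0, 1, 3, 4, 5}
Fails for: {2}

Answer: {-5, -4, -3, -2, -1, 0, 1, 3, 4, 5}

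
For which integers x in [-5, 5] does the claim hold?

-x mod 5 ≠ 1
Holds for: {-5, -4, -3, -2, 0, 1, 2, 3, 5}
Fails for: {-1, 4}

Answer: {-5, -4, -3, -2, 0, 1, 2, 3, 5}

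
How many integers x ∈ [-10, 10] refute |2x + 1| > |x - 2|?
Counterexamples in [-10, 10]: {-3, -2, -1, 0}.

Counting them gives 4 values.

Answer: 4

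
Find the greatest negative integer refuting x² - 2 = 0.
Testing negative integers from -1 downward:
x = -1: LHS = (-1)² - 2 = -1; -1 = 0 — FAILS  ← closest negative counterexample to 0

Answer: x = -1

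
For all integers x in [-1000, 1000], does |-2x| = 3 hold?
The claim fails at x = 0:
x = 0: LHS = |-2·0| = |0| = 0; 0 = 3 — FAILS

Because a single integer refutes it, the statement is false.

Answer: False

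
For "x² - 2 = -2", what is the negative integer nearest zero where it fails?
Testing negative integers from -1 downward:
x = -1: LHS = (-1)² - 2 = -1; -1 = -2 — FAILS  ← closest negative counterexample to 0

Answer: x = -1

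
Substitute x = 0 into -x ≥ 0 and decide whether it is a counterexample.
Substitute x = 0 into the relation:
x = 0: LHS = -0 = 0; 0 ≥ 0 — holds

The claim holds here, so x = 0 is not a counterexample. (A counterexample exists elsewhere, e.g. x = 1.)

Answer: No, x = 0 is not a counterexample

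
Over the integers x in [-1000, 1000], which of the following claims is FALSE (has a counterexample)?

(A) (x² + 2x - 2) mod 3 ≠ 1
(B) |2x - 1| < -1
(A) x = 0: LHS = (0² + 2·0 - 2) mod 3 = (-2) mod 3 = 1; 1 ≠ 1 — FAILS
(B) x = 0: LHS = |2·0 - 1| = |-1| = 1; 1 < -1 — FAILS

Answer: Both A and B are false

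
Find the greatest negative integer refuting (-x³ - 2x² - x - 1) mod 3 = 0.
Testing negative integers from -1 downward:
x = -1: LHS = (-(-1)³ - 2·(-1)² - (-1) - 1) mod 3 = (-1) mod 3 = 2; 2 = 0 — FAILS  ← closest negative counterexample to 0

Answer: x = -1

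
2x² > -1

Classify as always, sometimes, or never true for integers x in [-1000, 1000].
Over all integers in [-1000, 1000], LHS − RHS is smallest at x = 0, where it equals 1:
x = 0: LHS = 2·0² = 0; 0 > -1 — holds
At the ends of the range:
x = -1000: LHS = 2·(-1000)² = 2000000; 2000000 > -1 — holds
x = 1000: LHS = 2·1000² = 2000000; 2000000 > -1 — holds
Hence LHS − RHS is never zero or negative, i.e. LHS > RHS throughout, so the relation holds for every integer in [-1000, 1000].

No counterexample exists.

Answer: Always true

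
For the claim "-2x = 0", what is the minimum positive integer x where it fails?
Testing positive integers:
x = 1: LHS = -2·1 = -2; -2 = 0 — FAILS  ← smallest positive counterexample

Answer: x = 1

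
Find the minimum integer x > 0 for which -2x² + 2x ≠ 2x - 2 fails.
Testing positive integers:
x = 1: LHS = -2·1² + 2·1 = 0, RHS = 2·1 - 2 = 0; 0 ≠ 0 — FAILS  ← smallest positive counterexample

Answer: x = 1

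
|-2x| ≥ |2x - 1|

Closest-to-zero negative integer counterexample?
Testing negative integers from -1 downward:
x = -1: LHS = |-2·(-1)| = |2| = 2, RHS = |2·(-1) - 1| = |-3| = 3; 2 ≥ 3 — FAILS  ← closest negative counterexample to 0

Answer: x = -1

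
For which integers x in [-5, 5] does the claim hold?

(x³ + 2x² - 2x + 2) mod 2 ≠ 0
Holds for: {-5, -3, -1, 1, 3, 5}
Fails for: {-4, -2, 0, 2, 4}

Answer: {-5, -3, -1, 1, 3, 5}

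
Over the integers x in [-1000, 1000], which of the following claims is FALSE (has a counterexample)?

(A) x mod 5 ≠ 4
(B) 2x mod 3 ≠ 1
(A) x = -1: LHS = (-1) mod 5 = 4; 4 ≠ 4 — FAILS
(B) x = -1: LHS = (2·(-1)) mod 3 = (-2) mod 3 = 1; 1 ≠ 1 — FAILS

Answer: Both A and B are false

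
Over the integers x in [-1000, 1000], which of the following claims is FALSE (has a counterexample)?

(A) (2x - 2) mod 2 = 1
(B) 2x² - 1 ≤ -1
(A) x = 0: LHS = (2·0 - 2) mod 2 = (-2) mod 2 = 0; 0 = 1 — FAILS
(B) x = 1: LHS = 2·1² - 1 = 1; 1 ≤ -1 — FAILS

Answer: Both A and B are false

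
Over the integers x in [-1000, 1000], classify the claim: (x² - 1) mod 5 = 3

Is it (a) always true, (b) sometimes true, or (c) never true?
Holds at x = 2: LHS = (2² - 1) mod 5 = 3 mod 5 = 3; 3 = 3 — holds
Fails at x = 0: LHS = (0² - 1) mod 5 = (-1) mod 5 = 4; 4 = 3 — FAILS
It is satisfied by some integers in the range but not all.

Answer: Sometimes true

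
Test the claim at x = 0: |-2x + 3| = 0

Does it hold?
x = 0: LHS = |-2·0 + 3| = |3| = 3; 3 = 0 — FAILS

The relation fails at x = 0, so x = 0 is a counterexample.

Answer: No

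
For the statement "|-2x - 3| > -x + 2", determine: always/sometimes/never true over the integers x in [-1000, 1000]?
Holds at x = 0: LHS = |-2·0 - 3| = |-3| = 3, RHS = -0 + 2 = 2; 3 > 2 — holds
Fails at x = -1: LHS = |-2·(-1) - 3| = |-1| = 1, RHS = -(-1) + 2 = 3; 1 > 3 — FAILS
It is satisfied by some integers in the range but not all.

Answer: Sometimes true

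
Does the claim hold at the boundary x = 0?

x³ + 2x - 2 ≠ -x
x = 0: LHS = 0³ + 2·0 - 2 = -2, RHS = -0 = 0; -2 ≠ 0 — holds

The relation is satisfied at x = 0.

Answer: Yes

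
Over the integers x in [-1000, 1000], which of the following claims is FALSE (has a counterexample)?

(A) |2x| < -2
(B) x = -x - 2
(A) x = 0: LHS = |2·0| = |0| = 0; 0 < -2 — FAILS
(B) x = 0: RHS = -0 - 2 = -2; 0 = -2 — FAILS

Answer: Both A and B are false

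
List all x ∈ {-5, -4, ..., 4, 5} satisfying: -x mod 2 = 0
Holds for: {-4, -2, 0, 2, 4}
Fails for: {-5, -3, -1, 1, 3, 5}

Answer: {-4, -2, 0, 2, 4}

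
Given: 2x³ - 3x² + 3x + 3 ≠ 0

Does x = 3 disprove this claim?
Substitute x = 3 into the relation:
x = 3: LHS = 2·3³ - 3·3² + 3·3 + 3 = 39; 39 ≠ 0 — holds

The relation holds at x = 3, so it is not a counterexample.

Answer: No, x = 3 is not a counterexample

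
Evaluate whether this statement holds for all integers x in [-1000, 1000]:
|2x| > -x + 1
The claim fails at x = 0:
x = 0: LHS = |2·0| = |0| = 0, RHS = -0 + 1 = 1; 0 > 1 — FAILS

Because a single integer refutes it, the statement is false.

Answer: False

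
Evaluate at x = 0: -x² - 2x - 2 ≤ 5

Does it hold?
x = 0: LHS = -0² - 2·0 - 2 = -2; -2 ≤ 5 — holds

The relation is satisfied at x = 0.

Answer: Yes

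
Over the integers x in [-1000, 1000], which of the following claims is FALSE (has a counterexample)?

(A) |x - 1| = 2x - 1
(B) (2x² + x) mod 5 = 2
(A) x = 0: LHS = |0 - 1| = |-1| = 1, RHS = 2·0 - 1 = -1; 1 = -1 — FAILS
(B) x = 0: LHS = (2·0² + 0) mod 5 = 0 mod 5 = 0; 0 = 2 — FAILS

Answer: Both A and B are false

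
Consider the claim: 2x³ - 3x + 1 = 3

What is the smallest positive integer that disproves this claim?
Testing positive integers:
x = 1: LHS = 2·1³ - 3·1 + 1 = 0; 0 = 3 — FAILS  ← smallest positive counterexample

Answer: x = 1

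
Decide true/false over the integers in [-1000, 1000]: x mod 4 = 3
The claim fails at x = 0:
x = 0: LHS = 0 mod 4 = 0; 0 = 3 — FAILS

Because a single integer refutes it, the statement is false.

Answer: False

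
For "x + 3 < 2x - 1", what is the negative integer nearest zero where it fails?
Testing negative integers from -1 downward:
x = -1: LHS = (-1) + 3 = 2, RHS = 2·(-1) - 1 = -3; 2 < -3 — FAILS  ← closest negative counterexample to 0

Answer: x = -1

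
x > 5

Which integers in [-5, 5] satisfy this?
Over all integers in [-5, 5], LHS − RHS is largest at x = 5, where it equals 0:
x = 5: 5 > 5 — FAILS
At the ends of the range:
x = -5: -5 > 5 — FAILS
Hence LHS − RHS is never positive, i.e. LHS ≤ RHS throughout, so the claimed relation (>) fails for every integer in [-5, 5].

Answer: None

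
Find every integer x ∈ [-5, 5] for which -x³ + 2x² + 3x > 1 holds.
Holds for: {-5, -4, -3, -2, 1, 2}
Fails for: {-1, 0, 3, 4, 5}

Answer: {-5, -4, -3, -2, 1, 2}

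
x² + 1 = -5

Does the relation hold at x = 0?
x = 0: LHS = 0² + 1 = 1; 1 = -5 — FAILS

The relation fails at x = 0, so x = 0 is a counterexample.

Answer: No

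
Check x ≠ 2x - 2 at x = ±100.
x = 100: RHS = 2·100 - 2 = 198; 100 ≠ 198 — holds
x = -100: RHS = 2·(-100) - 2 = -202; -100 ≠ -202 — holds

Answer: Yes, holds for both x = 100 and x = -100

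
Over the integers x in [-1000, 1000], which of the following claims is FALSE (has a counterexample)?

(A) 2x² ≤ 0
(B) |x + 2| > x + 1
(A) x = 1: LHS = 2·1² = 2; 2 ≤ 0 — FAILS

(B) Over all integers in [-1000, 1000], LHS − RHS is smallest at x = 0, where it equals 1:
x = 0: LHS = |0 + 2| = |2| = 2, RHS = 0 + 1 = 1; 2 > 1 — holds
At the ends of the range:
x = -1000: LHS = |(-1000) + 2| = |-998| = 998, RHS = (-1000) + 1 = -999; 998 > -999 — holds
x = 1000: LHS = |1000 + 2| = |1002| = 1002, RHS = 1000 + 1 = 1001; 1002 > 1001 — holds
Hence LHS − RHS is never zero or negative, i.e. LHS > RHS throughout, so the relation holds for every integer in [-1000, 1000].

Only (A) has a counterexample.

Answer: A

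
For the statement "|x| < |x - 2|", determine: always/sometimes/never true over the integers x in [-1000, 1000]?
Holds at x = 0: LHS = |0| = 0, RHS = |0 - 2| = |-2| = 2; 0 < 2 — holds
Fails at x = 1: LHS = |1| = 1, RHS = |1 - 2| = |-1| = 1; 1 < 1 — FAILS
It is satisfied by some integers in the range but not all.

Answer: Sometimes true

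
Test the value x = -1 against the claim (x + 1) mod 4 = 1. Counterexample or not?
Substitute x = -1 into the relation:
x = -1: LHS = ((-1) + 1) mod 4 = 0 mod 4 = 0; 0 = 1 — FAILS

Since the claim fails at x = -1, this value is a counterexample.

Answer: Yes, x = -1 is a counterexample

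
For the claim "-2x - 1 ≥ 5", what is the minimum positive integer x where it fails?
Testing positive integers:
x = 1: LHS = -2·1 - 1 = -3; -3 ≥ 5 — FAILS  ← smallest positive counterexample

Answer: x = 1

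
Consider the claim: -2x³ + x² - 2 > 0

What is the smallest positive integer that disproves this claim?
Testing positive integers:
x = 1: LHS = -2·1³ + 1² - 2 = -3; -3 > 0 — FAILS  ← smallest positive counterexample

Answer: x = 1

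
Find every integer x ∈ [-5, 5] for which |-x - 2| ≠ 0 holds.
Holds for: {-5, -4, -3, -1, 0, 1, 2, 3, 4, 5}
Fails for: {-2}

Answer: {-5, -4, -3, -1, 0, 1, 2, 3, 4, 5}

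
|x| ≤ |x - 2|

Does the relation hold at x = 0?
x = 0: LHS = |0| = 0, RHS = |0 - 2| = |-2| = 2; 0 ≤ 2 — holds

The relation is satisfied at x = 0.

Answer: Yes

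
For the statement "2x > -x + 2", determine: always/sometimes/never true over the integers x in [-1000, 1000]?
Holds at x = 1: LHS = 2·1 = 2, RHS = -1 + 2 = 1; 2 > 1 — holds
Fails at x = 0: LHS = 2·0 = 0, RHS = -0 + 2 = 2; 0 > 2 — FAILS
It is satisfied by some integers in the range but not all.

Answer: Sometimes true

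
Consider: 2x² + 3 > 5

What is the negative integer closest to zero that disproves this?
Testing negative integers from -1 downward:
x = -1: LHS = 2·(-1)² + 3 = 5; 5 > 5 — FAILS  ← closest negative counterexample to 0

Answer: x = -1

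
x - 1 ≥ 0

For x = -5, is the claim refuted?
Substitute x = -5 into the relation:
x = -5: LHS = (-5) - 1 = -6; -6 ≥ 0 — FAILS

Since the claim fails at x = -5, this value is a counterexample.

Answer: Yes, x = -5 is a counterexample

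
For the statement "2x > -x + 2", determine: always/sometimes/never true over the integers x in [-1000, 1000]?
Holds at x = 1: LHS = 2·1 = 2, RHS = -1 + 2 = 1; 2 > 1 — holds
Fails at x = 0: LHS = 2·0 = 0, RHS = -0 + 2 = 2; 0 > 2 — FAILS
It is satisfied by some integers in the range but not all.

Answer: Sometimes true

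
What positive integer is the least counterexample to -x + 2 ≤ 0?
Testing positive integers:
x = 1: LHS = -1 + 2 = 1; 1 ≤ 0 — FAILS  ← smallest positive counterexample

Answer: x = 1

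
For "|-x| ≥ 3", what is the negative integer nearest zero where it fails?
Testing negative integers from -1 downward:
x = -1: LHS = |-(-1)| = |1| = 1; 1 ≥ 3 — FAILS  ← closest negative counterexample to 0

Answer: x = -1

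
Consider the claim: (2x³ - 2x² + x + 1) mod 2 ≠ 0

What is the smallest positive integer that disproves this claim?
Testing positive integers:
x = 1: LHS = (2·1³ - 2·1² + 1 + 1) mod 2 = 2 mod 2 = 0; 0 ≠ 0 — FAILS  ← smallest positive counterexample

Answer: x = 1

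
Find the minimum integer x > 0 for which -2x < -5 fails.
Testing positive integers:
x = 1: LHS = -2·1 = -2; -2 < -5 — FAILS  ← smallest positive counterexample

Answer: x = 1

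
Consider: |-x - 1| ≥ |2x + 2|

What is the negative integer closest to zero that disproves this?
Testing negative integers from -1 downward:
x = -1: LHS = |-(-1) - 1| = |0| = 0, RHS = |2·(-1) + 2| = |0| = 0; 0 ≥ 0 — holds
x = -2: LHS = |-(-2) - 1| = |1| = 1, RHS = |2·(-2) + 2| = |-2| = 2; 1 ≥ 2 — FAILS  ← closest negative counterexample to 0

Answer: x = -2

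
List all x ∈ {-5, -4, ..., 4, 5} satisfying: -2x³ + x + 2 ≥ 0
Holds for: {-5, -4, -3, -2, -1, 0, 1}
Fails for: {2, 3, 4, 5}

Answer: {-5, -4, -3, -2, -1, 0, 1}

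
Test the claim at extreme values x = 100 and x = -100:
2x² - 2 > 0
x = 100: LHS = 2·100² - 2 = 19998; 19998 > 0 — holds
x = -100: LHS = 2·(-100)² - 2 = 19998; 19998 > 0 — holds

Answer: Yes, holds for both x = 100 and x = -100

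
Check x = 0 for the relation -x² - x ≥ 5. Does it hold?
x = 0: LHS = -0² - 0 = 0; 0 ≥ 5 — FAILS

The relation fails at x = 0, so x = 0 is a counterexample.

Answer: No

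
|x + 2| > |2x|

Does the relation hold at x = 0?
x = 0: LHS = |0 + 2| = |2| = 2, RHS = |2·0| = |0| = 0; 2 > 0 — holds

The relation is satisfied at x = 0.

Answer: Yes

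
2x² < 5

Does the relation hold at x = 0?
x = 0: LHS = 2·0² = 0; 0 < 5 — holds

The relation is satisfied at x = 0.

Answer: Yes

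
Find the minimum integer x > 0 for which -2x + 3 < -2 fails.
Testing positive integers:
x = 1: LHS = -2·1 + 3 = 1; 1 < -2 — FAILS  ← smallest positive counterexample

Answer: x = 1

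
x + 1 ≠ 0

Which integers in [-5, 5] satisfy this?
Holds for: {-5, -4, -3, -2, 0, 1, 2, 3, 4, 5}
Fails for: {-1}

Answer: {-5, -4, -3, -2, 0, 1, 2, 3, 4, 5}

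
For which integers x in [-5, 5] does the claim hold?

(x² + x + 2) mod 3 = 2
Holds for: {-4, -3, -1, 0, 2, 3, 5}
Fails for: {-5, -2, 1, 4}

Answer: {-4, -3, -1, 0, 2, 3, 5}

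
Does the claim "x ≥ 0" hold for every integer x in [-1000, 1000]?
The claim fails at x = -1:
x = -1: -1 ≥ 0 — FAILS

Because a single integer refutes it, the statement is false.

Answer: False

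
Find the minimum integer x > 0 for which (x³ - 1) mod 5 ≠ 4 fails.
Testing positive integers:
x = 1: LHS = (1³ - 1) mod 5 = 0 mod 5 = 0; 0 ≠ 4 — holds
x = 2: LHS = (2³ - 1) mod 5 = 7 mod 5 = 2; 2 ≠ 4 — holds
x = 3: LHS = (3³ - 1) mod 5 = 26 mod 5 = 1; 1 ≠ 4 — holds
x = 4: LHS = (4³ - 1) mod 5 = 63 mod 5 = 3; 3 ≠ 4 — holds
x = 5: LHS = (5³ - 1) mod 5 = 124 mod 5 = 4; 4 ≠ 4 — FAILS  ← smallest positive counterexample

Answer: x = 5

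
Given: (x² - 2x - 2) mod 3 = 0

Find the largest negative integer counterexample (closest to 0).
Testing negative integers from -1 downward:
x = -1: LHS = ((-1)² - 2·(-1) - 2) mod 3 = 1 mod 3 = 1; 1 = 0 — FAILS  ← closest negative counterexample to 0

Answer: x = -1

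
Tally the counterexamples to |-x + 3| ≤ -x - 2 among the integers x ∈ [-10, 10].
Counterexamples in [-10, 10]: {-10, -9, -8, -7, -6, -5, -4, -3, -2, -1, 0, 1, 2, 3, 4, 5, 6, 7, 8, 9, 10}.

Counting them gives 21 values.

Answer: 21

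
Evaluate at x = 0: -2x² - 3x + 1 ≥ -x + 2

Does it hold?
x = 0: LHS = -2·0² - 3·0 + 1 = 1, RHS = -0 + 2 = 2; 1 ≥ 2 — FAILS

The relation fails at x = 0, so x = 0 is a counterexample.

Answer: No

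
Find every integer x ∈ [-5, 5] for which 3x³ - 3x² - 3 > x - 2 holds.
Holds for: {2, 3, 4, 5}
Fails for: {-5, -4, -3, -2, -1, 0, 1}

Answer: {2, 3, 4, 5}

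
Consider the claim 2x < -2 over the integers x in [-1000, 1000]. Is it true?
The claim fails at x = 0:
x = 0: LHS = 2·0 = 0; 0 < -2 — FAILS

Because a single integer refutes it, the statement is false.

Answer: False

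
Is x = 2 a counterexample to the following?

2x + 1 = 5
Substitute x = 2 into the relation:
x = 2: LHS = 2·2 + 1 = 5; 5 = 5 — holds

The claim holds here, so x = 2 is not a counterexample. (A counterexample exists elsewhere, e.g. x = 0.)

Answer: No, x = 2 is not a counterexample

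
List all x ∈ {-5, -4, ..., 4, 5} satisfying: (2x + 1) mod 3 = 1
Holds for: {-3, 0, 3}
Fails for: {-5, -4, -2, -1, 1, 2, 4, 5}

Answer: {-3, 0, 3}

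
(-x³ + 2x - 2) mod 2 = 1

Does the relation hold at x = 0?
x = 0: LHS = (-0³ + 2·0 - 2) mod 2 = (-2) mod 2 = 0; 0 = 1 — FAILS

The relation fails at x = 0, so x = 0 is a counterexample.

Answer: No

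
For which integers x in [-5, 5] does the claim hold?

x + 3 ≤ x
Over all integers in [-5, 5], LHS − RHS is smallest at x = 0, where it equals 3:
x = 0: LHS = 0 + 3 = 3; 3 ≤ 0 — FAILS
At the ends of the range:
x = -5: LHS = (-5) + 3 = -2; -2 ≤ -5 — FAILS
x = 5: LHS = 5 + 3 = 8; 8 ≤ 5 — FAILS
Hence LHS − RHS is never zero or negative, i.e. LHS > RHS throughout, so the claimed relation (≤) fails for every integer in [-5, 5].

Answer: None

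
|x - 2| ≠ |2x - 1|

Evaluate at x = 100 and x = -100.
x = 100: LHS = |100 - 2| = |98| = 98, RHS = |2·100 - 1| = |199| = 199; 98 ≠ 199 — holds
x = -100: LHS = |(-100) - 2| = |-102| = 102, RHS = |2·(-100) - 1| = |-201| = 201; 102 ≠ 201 — holds

Answer: Yes, holds for both x = 100 and x = -100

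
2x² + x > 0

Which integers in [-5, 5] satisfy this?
Holds for: {-5, -4, -3, -2, -1, 1, 2, 3, 4, 5}
Fails for: {0}

Answer: {-5, -4, -3, -2, -1, 1, 2, 3, 4, 5}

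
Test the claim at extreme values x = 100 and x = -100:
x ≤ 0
x = 100: 100 ≤ 0 — FAILS
x = -100: -100 ≤ 0 — holds

Answer: Partially: fails for x = 100, holds for x = -100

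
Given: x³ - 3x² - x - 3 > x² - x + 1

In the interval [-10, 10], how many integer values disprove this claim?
Counterexamples in [-10, 10]: {-10, -9, -8, -7, -6, -5, -4, -3, -2, -1, 0, 1, 2, 3, 4}.

Counting them gives 15 values.

Answer: 15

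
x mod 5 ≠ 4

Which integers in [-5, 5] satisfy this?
Holds for: {-5, -4, -3, -2, 0, 1, 2, 3, 5}
Fails for: {-1, 4}

Answer: {-5, -4, -3, -2, 0, 1, 2, 3, 5}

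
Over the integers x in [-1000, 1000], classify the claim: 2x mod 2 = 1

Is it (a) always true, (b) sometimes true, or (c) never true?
For a polynomial with integer coefficients, its value mod 2 depends only on x mod 2, so it suffices to check one representative of each residue class, x = 0, 1:
x = 0: LHS = (2·0) mod 2 = 0 mod 2 = 0; 0 = 1 — FAILS
x = 1: LHS = (2·1) mod 2 = 2 mod 2 = 0; 0 = 1 — FAILS
The relation fails in every residue class, so the claimed relation (=) fails for every integer in [-1000, 1000].

No integer in the range satisfies it.

Answer: Never true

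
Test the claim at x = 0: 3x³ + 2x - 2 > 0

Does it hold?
x = 0: LHS = 3·0³ + 2·0 - 2 = -2; -2 > 0 — FAILS

The relation fails at x = 0, so x = 0 is a counterexample.

Answer: No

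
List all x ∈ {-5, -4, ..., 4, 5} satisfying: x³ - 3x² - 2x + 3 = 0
Track d = LHS − RHS over the integers in [-5, 5]. Equality would need d = 0, but d changes sign only between consecutive integers, jumping over 0:
x = -2: LHS = (-2)³ - 3·(-2)² - 2·(-2) + 3 = -13; -13 = 0 — FAILS  (d = -13)
x = -1: LHS = (-1)³ - 3·(-1)² - 2·(-1) + 3 = 1; 1 = 0 — FAILS  (d = 1)
x = 0: LHS = 0³ - 3·0² - 2·0 + 3 = 3; 3 = 0 — FAILS  (d = 3)
x = 1: LHS = 1³ - 3·1² - 2·1 + 3 = -1; -1 = 0 — FAILS  (d = -1)
x = 3: LHS = 3³ - 3·3² - 2·3 + 3 = -3; -3 = 0 — FAILS  (d = -3)
x = 4: LHS = 4³ - 3·4² - 2·4 + 3 = 11; 11 = 0 — FAILS  (d = 11)
Away from these crossings d keeps a constant sign, and checking every integer in [-5, 5] confirms d ≠ 0 throughout. Hence the two sides are never equal, so the claimed relation (=) fails for every integer in [-5, 5].

Answer: None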